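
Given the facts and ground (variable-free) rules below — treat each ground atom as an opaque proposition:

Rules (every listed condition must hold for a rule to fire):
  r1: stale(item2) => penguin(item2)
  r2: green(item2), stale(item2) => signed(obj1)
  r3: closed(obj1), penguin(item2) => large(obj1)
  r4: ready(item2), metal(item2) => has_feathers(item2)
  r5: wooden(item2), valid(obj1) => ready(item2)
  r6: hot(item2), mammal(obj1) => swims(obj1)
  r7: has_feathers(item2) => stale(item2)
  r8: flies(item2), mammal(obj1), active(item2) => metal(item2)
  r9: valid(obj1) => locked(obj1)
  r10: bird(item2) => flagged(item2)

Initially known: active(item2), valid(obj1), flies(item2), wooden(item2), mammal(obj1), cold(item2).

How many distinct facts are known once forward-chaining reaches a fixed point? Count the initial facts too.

12

Round 1: r5 [wooden(item2), valid(obj1) => ready(item2)]; r8 [flies(item2), mammal(obj1), active(item2) => metal(item2)]; r9 [valid(obj1) => locked(obj1)]. Adds ready(item2), metal(item2), locked(obj1).
Round 2: r4 [ready(item2), metal(item2) => has_feathers(item2)]. Adds has_feathers(item2).
Round 3: r7 [has_feathers(item2) => stale(item2)]. Adds stale(item2).
Round 4: r1 [stale(item2) => penguin(item2)]. Adds penguin(item2).
Closure: {active(item2), cold(item2), flies(item2), has_feathers(item2), locked(obj1), mammal(obj1), metal(item2), penguin(item2), ready(item2), stale(item2), valid(obj1), wooden(item2)} — 12 facts.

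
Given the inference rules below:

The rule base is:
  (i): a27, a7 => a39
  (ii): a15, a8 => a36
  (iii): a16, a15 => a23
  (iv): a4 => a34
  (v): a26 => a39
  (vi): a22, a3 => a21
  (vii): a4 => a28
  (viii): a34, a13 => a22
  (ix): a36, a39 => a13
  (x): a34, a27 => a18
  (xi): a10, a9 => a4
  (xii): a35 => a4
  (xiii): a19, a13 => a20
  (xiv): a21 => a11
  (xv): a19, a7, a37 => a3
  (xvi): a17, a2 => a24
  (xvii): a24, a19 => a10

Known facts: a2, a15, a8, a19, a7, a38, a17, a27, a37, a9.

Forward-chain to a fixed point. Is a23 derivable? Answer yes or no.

no

[1] (i) [a27, a7 => a39]; (ii) [a15, a8 => a36]; (xv) [a19, a7, a37 => a3]; (xvi) [a17, a2 => a24]. ⇒ new: a39, a36, a3, a24.
[2] (ix) [a36, a39 => a13]; (xvii) [a24, a19 => a10]. ⇒ new: a13, a10.
[3] (xi) [a10, a9 => a4]; (xiii) [a19, a13 => a20]. ⇒ new: a4, a20.
[4] (iv) [a4 => a34]; (vii) [a4 => a28]. ⇒ new: a34, a28.
[5] (viii) [a34, a13 => a22]; (x) [a34, a27 => a18]. ⇒ new: a22, a18.
[6] (vi) [a22, a3 => a21]. ⇒ new: a21.
[7] (xiv) [a21 => a11]. ⇒ new: a11.
Fixed point reached. a23 is concluded only by (iii); (iii) needs a16 (never derived).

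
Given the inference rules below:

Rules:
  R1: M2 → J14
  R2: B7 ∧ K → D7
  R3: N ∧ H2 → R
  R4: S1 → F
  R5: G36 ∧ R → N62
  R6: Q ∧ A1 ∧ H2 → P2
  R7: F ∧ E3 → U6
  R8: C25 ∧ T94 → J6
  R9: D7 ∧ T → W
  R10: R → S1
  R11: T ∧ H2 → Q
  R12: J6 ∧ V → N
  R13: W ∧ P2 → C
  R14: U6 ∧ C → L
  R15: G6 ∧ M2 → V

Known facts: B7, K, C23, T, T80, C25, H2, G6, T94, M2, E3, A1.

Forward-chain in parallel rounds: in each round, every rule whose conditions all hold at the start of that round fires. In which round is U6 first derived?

6

Round 1 — R1, R2, R8, R11, R15, derive J14, D7, J6, Q, V.
Round 2 — R6, R9, R12, derive P2, W, N.
Round 3 — R3, R13, derive R, C.
Round 4 — R10, derive S1.
Round 5 — R4, derive F.
Round 6 — R7, derive U6.
U6 first appears in round 6.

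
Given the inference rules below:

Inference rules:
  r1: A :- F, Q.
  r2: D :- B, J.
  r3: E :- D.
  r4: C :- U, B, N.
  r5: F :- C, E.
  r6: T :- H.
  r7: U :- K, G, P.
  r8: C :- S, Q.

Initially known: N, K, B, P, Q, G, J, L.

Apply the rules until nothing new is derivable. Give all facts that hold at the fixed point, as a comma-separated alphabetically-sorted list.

A, B, C, D, E, F, G, J, K, L, N, P, Q, U

Round 1 — r2, r7, derive D, U.
Round 2 — r3, r4, derive E, C.
Round 3 — r5, derive F.
Round 4 — r1, derive A.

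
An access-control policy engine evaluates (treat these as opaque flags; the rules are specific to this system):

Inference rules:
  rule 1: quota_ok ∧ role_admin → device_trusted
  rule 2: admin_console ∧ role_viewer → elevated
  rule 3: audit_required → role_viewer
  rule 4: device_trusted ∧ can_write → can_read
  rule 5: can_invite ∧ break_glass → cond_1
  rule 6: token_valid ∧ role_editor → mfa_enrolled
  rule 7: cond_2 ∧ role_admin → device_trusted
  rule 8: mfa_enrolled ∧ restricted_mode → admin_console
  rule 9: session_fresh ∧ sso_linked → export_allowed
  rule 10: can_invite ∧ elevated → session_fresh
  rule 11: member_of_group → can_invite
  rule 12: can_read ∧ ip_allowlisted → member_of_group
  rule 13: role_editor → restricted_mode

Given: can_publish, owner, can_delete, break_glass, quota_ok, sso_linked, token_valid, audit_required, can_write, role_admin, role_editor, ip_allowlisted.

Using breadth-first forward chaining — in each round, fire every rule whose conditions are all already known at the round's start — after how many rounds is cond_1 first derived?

Round 1 — rule 1, rule 3, rule 6, rule 13, derive device_trusted, role_viewer, mfa_enrolled, restricted_mode.
Round 2 — rule 4, rule 8, derive can_read, admin_console.
Round 3 — rule 2, rule 12, derive elevated, member_of_group.
Round 4 — rule 11, derive can_invite.
Round 5 — rule 5, rule 10, derive cond_1, session_fresh.
cond_1 first appears in round 5.

5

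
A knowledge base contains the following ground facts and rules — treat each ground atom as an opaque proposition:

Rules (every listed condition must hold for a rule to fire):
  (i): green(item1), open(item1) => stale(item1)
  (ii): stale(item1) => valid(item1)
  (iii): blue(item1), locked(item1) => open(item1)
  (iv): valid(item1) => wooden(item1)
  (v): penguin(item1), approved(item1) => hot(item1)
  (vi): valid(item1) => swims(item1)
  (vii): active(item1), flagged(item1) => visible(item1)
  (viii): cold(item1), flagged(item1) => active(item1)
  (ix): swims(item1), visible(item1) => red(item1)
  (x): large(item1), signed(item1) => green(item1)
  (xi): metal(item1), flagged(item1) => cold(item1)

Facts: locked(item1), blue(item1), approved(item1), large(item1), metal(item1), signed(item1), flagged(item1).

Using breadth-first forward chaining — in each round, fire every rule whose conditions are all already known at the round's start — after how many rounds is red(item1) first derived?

5

Round 1: (iii) [blue(item1), locked(item1) => open(item1)]; (x) [large(item1), signed(item1) => green(item1)]; (xi) [metal(item1), flagged(item1) => cold(item1)]. Adds open(item1), green(item1), cold(item1).
Round 2: (i) [green(item1), open(item1) => stale(item1)]; (viii) [cold(item1), flagged(item1) => active(item1)]. Adds stale(item1), active(item1).
Round 3: (ii) [stale(item1) => valid(item1)]; (vii) [active(item1), flagged(item1) => visible(item1)]. Adds valid(item1), visible(item1).
Round 4: (iv) [valid(item1) => wooden(item1)]; (vi) [valid(item1) => swims(item1)]. Adds wooden(item1), swims(item1).
Round 5: (ix) [swims(item1), visible(item1) => red(item1)]. Adds red(item1).
red(item1) first appears in round 5.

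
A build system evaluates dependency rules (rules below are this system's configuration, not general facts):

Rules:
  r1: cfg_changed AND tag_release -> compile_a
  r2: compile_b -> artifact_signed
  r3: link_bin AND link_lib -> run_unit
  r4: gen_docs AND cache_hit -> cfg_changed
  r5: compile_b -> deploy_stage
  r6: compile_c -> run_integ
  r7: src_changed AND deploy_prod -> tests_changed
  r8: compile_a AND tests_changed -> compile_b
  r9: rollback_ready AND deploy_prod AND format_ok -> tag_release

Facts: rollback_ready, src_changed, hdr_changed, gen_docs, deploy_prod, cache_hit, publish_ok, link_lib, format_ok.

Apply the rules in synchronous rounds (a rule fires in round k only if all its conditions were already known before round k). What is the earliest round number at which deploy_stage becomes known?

4

Round 1: r4 [gen_docs AND cache_hit -> cfg_changed]; r7 [src_changed AND deploy_prod -> tests_changed]; r9 [rollback_ready AND deploy_prod AND format_ok -> tag_release]. New: cfg_changed, tests_changed, tag_release.
Round 2: r1 [cfg_changed AND tag_release -> compile_a]. New: compile_a.
Round 3: r8 [compile_a AND tests_changed -> compile_b]. New: compile_b.
Round 4: r2 [compile_b -> artifact_signed]; r5 [compile_b -> deploy_stage]. New: artifact_signed, deploy_stage.
deploy_stage first appears in round 4.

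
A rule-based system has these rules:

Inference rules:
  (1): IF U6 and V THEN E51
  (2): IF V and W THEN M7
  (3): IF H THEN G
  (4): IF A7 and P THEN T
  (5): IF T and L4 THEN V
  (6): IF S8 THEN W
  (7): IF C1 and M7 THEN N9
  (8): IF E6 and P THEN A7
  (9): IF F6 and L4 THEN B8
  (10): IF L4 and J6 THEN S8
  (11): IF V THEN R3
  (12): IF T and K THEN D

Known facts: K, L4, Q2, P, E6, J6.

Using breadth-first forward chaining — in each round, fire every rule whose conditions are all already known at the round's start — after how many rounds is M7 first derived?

4

[1] (8) [IF E6 and P THEN A7]; (10) [IF L4 and J6 THEN S8]. ⇒ new: A7, S8.
[2] (4) [IF A7 and P THEN T]; (6) [IF S8 THEN W]. ⇒ new: T, W.
[3] (5) [IF T and L4 THEN V]; (12) [IF T and K THEN D]. ⇒ new: V, D.
[4] (2) [IF V and W THEN M7]; (11) [IF V THEN R3]. ⇒ new: M7, R3.
M7 first appears in round 4.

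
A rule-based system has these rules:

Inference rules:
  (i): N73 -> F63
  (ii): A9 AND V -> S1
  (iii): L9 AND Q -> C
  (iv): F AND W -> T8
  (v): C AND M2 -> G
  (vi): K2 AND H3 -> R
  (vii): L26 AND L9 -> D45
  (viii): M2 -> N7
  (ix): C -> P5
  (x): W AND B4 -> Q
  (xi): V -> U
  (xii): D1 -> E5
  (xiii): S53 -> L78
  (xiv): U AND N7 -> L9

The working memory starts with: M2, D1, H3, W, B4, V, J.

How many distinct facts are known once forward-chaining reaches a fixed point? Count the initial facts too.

Round 1 — (viii), (x), (xi), (xii), derive N7, Q, U, E5.
Round 2 — (xiv), derive L9.
Round 3 — (iii), derive C.
Round 4 — (v), (ix), derive G, P5.
Closure: {B4, C, D1, E5, G, H3, J, L9, M2, N7, P5, Q, U, V, W} — 15 facts.

15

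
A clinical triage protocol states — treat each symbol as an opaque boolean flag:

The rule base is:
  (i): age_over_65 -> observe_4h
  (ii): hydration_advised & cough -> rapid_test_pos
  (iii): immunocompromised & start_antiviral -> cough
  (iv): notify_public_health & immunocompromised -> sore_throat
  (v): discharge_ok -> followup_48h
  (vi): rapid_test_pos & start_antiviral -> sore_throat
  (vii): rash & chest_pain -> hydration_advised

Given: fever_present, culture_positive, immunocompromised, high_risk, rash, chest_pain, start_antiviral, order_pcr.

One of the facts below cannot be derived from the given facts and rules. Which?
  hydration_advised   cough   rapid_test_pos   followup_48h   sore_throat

followup_48h

Round 1 fires (iii), (vii), giving cough, hydration_advised.
Round 2 fires (ii), giving rapid_test_pos.
Round 3 fires (vi), giving sore_throat.
Derived: sore_throat (round 3), hydration_advised (round 1), cough (round 1), rapid_test_pos (round 2). followup_48h never appears in any round.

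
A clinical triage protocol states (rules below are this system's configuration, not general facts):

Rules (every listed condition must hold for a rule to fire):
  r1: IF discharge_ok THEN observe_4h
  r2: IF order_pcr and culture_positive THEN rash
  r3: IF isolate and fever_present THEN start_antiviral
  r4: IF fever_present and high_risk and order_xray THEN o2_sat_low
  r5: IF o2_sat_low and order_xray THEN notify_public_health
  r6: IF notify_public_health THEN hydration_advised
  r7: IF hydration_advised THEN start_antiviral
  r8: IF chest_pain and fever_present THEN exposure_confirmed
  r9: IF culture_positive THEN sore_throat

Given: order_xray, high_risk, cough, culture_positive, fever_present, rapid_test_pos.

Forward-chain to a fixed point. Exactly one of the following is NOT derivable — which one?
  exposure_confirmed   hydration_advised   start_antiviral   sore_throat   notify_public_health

exposure_confirmed

Round 1: r4 [IF fever_present and high_risk and order_xray THEN o2_sat_low]; r9 [IF culture_positive THEN sore_throat]. Adds o2_sat_low, sore_throat.
Round 2: r5 [IF o2_sat_low and order_xray THEN notify_public_health]. Adds notify_public_health.
Round 3: r6 [IF notify_public_health THEN hydration_advised]. Adds hydration_advised.
Round 4: r7 [IF hydration_advised THEN start_antiviral]. Adds start_antiviral.
Derived: sore_throat (round 1), start_antiviral (round 4), notify_public_health (round 2), hydration_advised (round 3). exposure_confirmed never appears in any round.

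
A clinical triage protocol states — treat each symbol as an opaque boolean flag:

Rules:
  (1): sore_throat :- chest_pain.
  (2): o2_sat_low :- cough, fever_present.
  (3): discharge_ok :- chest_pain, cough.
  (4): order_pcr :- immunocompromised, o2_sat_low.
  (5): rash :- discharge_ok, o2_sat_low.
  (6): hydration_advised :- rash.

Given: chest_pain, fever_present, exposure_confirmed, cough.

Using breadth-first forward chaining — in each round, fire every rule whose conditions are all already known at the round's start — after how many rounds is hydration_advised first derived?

3

Round 1 fires (1), (2), (3), giving sore_throat, o2_sat_low, discharge_ok.
Round 2 fires (5), giving rash.
Round 3 fires (6), giving hydration_advised.
hydration_advised first appears in round 3.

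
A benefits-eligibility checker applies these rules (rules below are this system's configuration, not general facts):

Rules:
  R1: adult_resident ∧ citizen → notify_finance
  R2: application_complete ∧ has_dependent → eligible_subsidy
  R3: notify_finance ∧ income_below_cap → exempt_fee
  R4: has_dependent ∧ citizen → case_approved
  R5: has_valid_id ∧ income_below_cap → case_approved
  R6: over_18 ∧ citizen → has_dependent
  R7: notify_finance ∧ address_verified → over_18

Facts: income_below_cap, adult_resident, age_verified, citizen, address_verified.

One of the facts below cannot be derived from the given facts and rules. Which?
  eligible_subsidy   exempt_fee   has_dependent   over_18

eligible_subsidy

Round 1 fires R1, giving notify_finance.
Round 2 fires R3, R7, giving exempt_fee, over_18.
Round 3 fires R6, giving has_dependent.
Round 4 fires R4, giving case_approved.
Derived: exempt_fee (round 2), has_dependent (round 3), over_18 (round 2). eligible_subsidy never appears in any round.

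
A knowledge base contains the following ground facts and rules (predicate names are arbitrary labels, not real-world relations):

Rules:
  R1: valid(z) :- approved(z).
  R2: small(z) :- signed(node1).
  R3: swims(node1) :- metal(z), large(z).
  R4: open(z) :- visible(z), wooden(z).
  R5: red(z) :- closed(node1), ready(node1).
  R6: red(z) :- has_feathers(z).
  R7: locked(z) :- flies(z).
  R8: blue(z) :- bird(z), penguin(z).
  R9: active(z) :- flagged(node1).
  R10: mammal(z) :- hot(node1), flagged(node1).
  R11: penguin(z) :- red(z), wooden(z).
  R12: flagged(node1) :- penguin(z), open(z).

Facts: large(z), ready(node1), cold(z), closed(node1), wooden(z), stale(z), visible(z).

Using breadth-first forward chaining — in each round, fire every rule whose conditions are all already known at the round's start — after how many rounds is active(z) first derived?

Round 1: R4 [open(z) :- visible(z), wooden(z).]; R5 [red(z) :- closed(node1), ready(node1).]. New: open(z), red(z).
Round 2: R11 [penguin(z) :- red(z), wooden(z).]. New: penguin(z).
Round 3: R12 [flagged(node1) :- penguin(z), open(z).]. New: flagged(node1).
Round 4: R9 [active(z) :- flagged(node1).]. New: active(z).
active(z) first appears in round 4.

4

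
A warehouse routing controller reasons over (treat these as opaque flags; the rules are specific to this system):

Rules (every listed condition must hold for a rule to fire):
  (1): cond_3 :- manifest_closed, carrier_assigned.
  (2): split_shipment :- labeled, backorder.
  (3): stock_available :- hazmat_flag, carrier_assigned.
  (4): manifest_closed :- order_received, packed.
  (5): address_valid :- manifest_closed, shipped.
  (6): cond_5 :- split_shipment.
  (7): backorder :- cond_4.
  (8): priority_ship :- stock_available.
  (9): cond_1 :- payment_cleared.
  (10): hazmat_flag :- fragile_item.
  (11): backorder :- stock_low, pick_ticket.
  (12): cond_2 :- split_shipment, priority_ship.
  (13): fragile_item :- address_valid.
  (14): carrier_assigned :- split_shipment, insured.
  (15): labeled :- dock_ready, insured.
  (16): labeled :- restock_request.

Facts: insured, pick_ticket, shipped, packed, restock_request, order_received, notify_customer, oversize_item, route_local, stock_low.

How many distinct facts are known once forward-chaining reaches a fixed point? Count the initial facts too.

Round 1: (4) [manifest_closed :- order_received, packed.]; (11) [backorder :- stock_low, pick_ticket.]; (16) [labeled :- restock_request.]. Adds manifest_closed, backorder, labeled.
Round 2: (2) [split_shipment :- labeled, backorder.]; (5) [address_valid :- manifest_closed, shipped.]. Adds split_shipment, address_valid.
Round 3: (6) [cond_5 :- split_shipment.]; (13) [fragile_item :- address_valid.]; (14) [carrier_assigned :- split_shipment, insured.]. Adds cond_5, fragile_item, carrier_assigned.
Round 4: (1) [cond_3 :- manifest_closed, carrier_assigned.]; (10) [hazmat_flag :- fragile_item.]. Adds cond_3, hazmat_flag.
Round 5: (3) [stock_available :- hazmat_flag, carrier_assigned.]. Adds stock_available.
Round 6: (8) [priority_ship :- stock_available.]. Adds priority_ship.
Round 7: (12) [cond_2 :- split_shipment, priority_ship.]. Adds cond_2.
Closure: {address_valid, backorder, carrier_assigned, cond_2, cond_3, cond_5, fragile_item, hazmat_flag, insured, labeled, manifest_closed, notify_customer, order_received, oversize_item, packed, pick_ticket, priority_ship, restock_request, route_local, shipped, split_shipment, stock_available, stock_low} — 23 facts.

23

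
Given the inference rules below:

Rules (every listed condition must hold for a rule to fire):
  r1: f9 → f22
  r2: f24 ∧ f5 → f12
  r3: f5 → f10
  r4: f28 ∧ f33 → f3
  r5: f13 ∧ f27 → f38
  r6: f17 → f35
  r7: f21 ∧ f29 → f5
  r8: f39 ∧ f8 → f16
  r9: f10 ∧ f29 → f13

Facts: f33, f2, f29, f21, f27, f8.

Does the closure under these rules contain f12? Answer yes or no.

Round 1 — r7, derive f5.
Round 2 — r3, derive f10.
Round 3 — r9, derive f13.
Round 4 — r5, derive f38.
Fixed point reached. f12 is concluded only by r2; r2 needs f24 (never derived).

no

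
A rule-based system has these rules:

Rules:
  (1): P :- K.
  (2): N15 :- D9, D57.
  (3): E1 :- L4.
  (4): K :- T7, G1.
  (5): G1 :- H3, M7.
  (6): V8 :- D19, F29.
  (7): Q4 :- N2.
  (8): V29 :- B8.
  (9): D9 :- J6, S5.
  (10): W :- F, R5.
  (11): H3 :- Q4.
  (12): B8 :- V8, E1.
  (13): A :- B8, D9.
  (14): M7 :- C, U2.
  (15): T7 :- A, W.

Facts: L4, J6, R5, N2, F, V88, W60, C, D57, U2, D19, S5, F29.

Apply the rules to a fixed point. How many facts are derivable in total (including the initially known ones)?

[1] (3) [E1 :- L4.]; (6) [V8 :- D19, F29.]; (7) [Q4 :- N2.]; (9) [D9 :- J6, S5.]; (10) [W :- F, R5.]; (14) [M7 :- C, U2.]. ⇒ new: E1, V8, Q4, D9, W, M7.
[2] (2) [N15 :- D9, D57.]; (11) [H3 :- Q4.]; (12) [B8 :- V8, E1.]. ⇒ new: N15, H3, B8.
[3] (5) [G1 :- H3, M7.]; (8) [V29 :- B8.]; (13) [A :- B8, D9.]. ⇒ new: G1, V29, A.
[4] (15) [T7 :- A, W.]. ⇒ new: T7.
[5] (4) [K :- T7, G1.]. ⇒ new: K.
[6] (1) [P :- K.]. ⇒ new: P.
Closure: {A, B8, C, D19, D57, D9, E1, F, F29, G1, H3, J6, K, L4, M7, N15, N2, P, Q4, R5, S5, T7, U2, V29, V8, V88, W, W60} — 28 facts.

28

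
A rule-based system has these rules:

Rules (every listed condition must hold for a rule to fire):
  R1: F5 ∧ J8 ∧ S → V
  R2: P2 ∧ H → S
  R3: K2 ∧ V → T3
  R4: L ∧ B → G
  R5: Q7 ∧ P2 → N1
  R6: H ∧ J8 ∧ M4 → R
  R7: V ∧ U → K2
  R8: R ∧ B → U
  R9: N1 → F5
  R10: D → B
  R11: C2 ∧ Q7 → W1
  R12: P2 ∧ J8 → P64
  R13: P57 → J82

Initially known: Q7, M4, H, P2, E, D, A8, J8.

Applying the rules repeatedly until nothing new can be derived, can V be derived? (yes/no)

Round 1 — R2, R5, R6, R10, R12, derive S, N1, R, B, P64.
Round 2 — R8, R9, derive U, F5.
Round 3 — R1, derive V.
Round 4 — R7, derive K2.
Round 5 — R3, derive T3.
V appears in round 3, so it is derivable.

yes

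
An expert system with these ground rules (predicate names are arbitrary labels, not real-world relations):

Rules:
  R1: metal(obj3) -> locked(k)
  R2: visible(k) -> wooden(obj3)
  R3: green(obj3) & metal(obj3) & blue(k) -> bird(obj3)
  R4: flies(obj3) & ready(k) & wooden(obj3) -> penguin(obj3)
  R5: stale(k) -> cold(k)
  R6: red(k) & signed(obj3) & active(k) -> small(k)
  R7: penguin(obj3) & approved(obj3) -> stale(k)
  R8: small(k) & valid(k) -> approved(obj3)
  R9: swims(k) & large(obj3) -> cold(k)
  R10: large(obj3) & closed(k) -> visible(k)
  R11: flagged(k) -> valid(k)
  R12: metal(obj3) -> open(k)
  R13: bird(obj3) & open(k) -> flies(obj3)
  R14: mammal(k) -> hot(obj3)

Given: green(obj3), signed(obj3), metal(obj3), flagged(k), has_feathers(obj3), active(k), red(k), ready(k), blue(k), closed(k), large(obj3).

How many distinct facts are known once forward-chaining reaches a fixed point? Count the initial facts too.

Round 1 — R1, R3, R6, R10, R11, R12, derive locked(k), bird(obj3), small(k), visible(k), valid(k), open(k).
Round 2 — R2, R8, R13, derive wooden(obj3), approved(obj3), flies(obj3).
Round 3 — R4, derive penguin(obj3).
Round 4 — R7, derive stale(k).
Round 5 — R5, derive cold(k).
Closure: {active(k), approved(obj3), bird(obj3), blue(k), closed(k), cold(k), flagged(k), flies(obj3), green(obj3), has_feathers(obj3), large(obj3), locked(k), metal(obj3), open(k), penguin(obj3), ready(k), red(k), signed(obj3), small(k), stale(k), valid(k), visible(k), wooden(obj3)} — 23 facts.

23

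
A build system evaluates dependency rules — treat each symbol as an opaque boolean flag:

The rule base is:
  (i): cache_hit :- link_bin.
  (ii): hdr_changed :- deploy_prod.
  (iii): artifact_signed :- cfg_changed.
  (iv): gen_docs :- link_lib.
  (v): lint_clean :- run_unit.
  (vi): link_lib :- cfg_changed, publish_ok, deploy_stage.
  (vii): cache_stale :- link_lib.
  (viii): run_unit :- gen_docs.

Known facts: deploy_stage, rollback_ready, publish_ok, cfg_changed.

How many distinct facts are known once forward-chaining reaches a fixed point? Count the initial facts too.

[1] (iii) [artifact_signed :- cfg_changed.]; (vi) [link_lib :- cfg_changed, publish_ok, deploy_stage.]. ⇒ new: artifact_signed, link_lib.
[2] (iv) [gen_docs :- link_lib.]; (vii) [cache_stale :- link_lib.]. ⇒ new: gen_docs, cache_stale.
[3] (viii) [run_unit :- gen_docs.]. ⇒ new: run_unit.
[4] (v) [lint_clean :- run_unit.]. ⇒ new: lint_clean.
Closure: {artifact_signed, cache_stale, cfg_changed, deploy_stage, gen_docs, link_lib, lint_clean, publish_ok, rollback_ready, run_unit} — 10 facts.

10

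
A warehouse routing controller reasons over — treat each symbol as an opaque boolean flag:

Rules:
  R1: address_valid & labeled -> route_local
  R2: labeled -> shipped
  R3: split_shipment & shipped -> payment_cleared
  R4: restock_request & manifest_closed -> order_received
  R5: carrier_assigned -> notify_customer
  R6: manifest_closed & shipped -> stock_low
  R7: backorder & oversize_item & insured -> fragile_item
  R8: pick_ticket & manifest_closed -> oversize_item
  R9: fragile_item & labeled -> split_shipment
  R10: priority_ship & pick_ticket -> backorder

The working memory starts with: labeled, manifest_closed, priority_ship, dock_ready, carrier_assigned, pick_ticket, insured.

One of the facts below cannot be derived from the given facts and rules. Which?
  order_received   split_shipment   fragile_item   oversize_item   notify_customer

order_received

Round 1 — R2, R5, R8, R10, derive shipped, notify_customer, oversize_item, backorder.
Round 2 — R6, R7, derive stock_low, fragile_item.
Round 3 — R9, derive split_shipment.
Round 4 — R3, derive payment_cleared.
Derived: oversize_item (round 1), notify_customer (round 1), fragile_item (round 2), split_shipment (round 3). order_received never appears in any round.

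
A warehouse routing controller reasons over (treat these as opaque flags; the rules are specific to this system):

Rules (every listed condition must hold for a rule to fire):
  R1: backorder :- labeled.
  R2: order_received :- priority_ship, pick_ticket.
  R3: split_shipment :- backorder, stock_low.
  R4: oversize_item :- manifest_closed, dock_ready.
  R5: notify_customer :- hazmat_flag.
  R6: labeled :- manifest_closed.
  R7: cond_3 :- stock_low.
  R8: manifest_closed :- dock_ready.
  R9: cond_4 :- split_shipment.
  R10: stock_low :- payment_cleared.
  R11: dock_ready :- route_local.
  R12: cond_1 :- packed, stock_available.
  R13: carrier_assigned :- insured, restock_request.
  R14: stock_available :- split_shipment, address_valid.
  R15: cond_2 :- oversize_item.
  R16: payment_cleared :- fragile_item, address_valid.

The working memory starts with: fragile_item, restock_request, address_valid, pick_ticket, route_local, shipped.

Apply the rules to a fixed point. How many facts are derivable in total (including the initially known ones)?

18

Round 1: R11 [dock_ready :- route_local.]; R16 [payment_cleared :- fragile_item, address_valid.]. New: dock_ready, payment_cleared.
Round 2: R8 [manifest_closed :- dock_ready.]; R10 [stock_low :- payment_cleared.]. New: manifest_closed, stock_low.
Round 3: R4 [oversize_item :- manifest_closed, dock_ready.]; R6 [labeled :- manifest_closed.]; R7 [cond_3 :- stock_low.]. New: oversize_item, labeled, cond_3.
Round 4: R1 [backorder :- labeled.]; R15 [cond_2 :- oversize_item.]. New: backorder, cond_2.
Round 5: R3 [split_shipment :- backorder, stock_low.]. New: split_shipment.
Round 6: R9 [cond_4 :- split_shipment.]; R14 [stock_available :- split_shipment, address_valid.]. New: cond_4, stock_available.
Closure: {address_valid, backorder, cond_2, cond_3, cond_4, dock_ready, fragile_item, labeled, manifest_closed, oversize_item, payment_cleared, pick_ticket, restock_request, route_local, shipped, split_shipment, stock_available, stock_low} — 18 facts.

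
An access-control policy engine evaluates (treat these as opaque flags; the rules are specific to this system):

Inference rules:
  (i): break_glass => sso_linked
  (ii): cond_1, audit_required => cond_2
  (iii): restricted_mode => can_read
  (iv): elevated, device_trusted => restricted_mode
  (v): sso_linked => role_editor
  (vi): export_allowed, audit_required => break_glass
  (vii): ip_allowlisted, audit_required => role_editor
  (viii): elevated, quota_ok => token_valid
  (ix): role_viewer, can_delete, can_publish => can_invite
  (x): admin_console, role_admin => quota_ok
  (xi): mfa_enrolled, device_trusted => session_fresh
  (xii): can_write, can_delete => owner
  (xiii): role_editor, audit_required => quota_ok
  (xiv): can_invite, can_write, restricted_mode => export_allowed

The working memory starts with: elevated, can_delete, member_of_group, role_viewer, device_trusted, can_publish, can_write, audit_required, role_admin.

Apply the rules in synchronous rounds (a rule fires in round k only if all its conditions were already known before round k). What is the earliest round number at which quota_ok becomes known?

6

[1] (iv) [elevated, device_trusted => restricted_mode]; (ix) [role_viewer, can_delete, can_publish => can_invite]; (xii) [can_write, can_delete => owner]. ⇒ new: restricted_mode, can_invite, owner.
[2] (iii) [restricted_mode => can_read]; (xiv) [can_invite, can_write, restricted_mode => export_allowed]. ⇒ new: can_read, export_allowed.
[3] (vi) [export_allowed, audit_required => break_glass]. ⇒ new: break_glass.
[4] (i) [break_glass => sso_linked]. ⇒ new: sso_linked.
[5] (v) [sso_linked => role_editor]. ⇒ new: role_editor.
[6] (xiii) [role_editor, audit_required => quota_ok]. ⇒ new: quota_ok.
quota_ok first appears in round 6.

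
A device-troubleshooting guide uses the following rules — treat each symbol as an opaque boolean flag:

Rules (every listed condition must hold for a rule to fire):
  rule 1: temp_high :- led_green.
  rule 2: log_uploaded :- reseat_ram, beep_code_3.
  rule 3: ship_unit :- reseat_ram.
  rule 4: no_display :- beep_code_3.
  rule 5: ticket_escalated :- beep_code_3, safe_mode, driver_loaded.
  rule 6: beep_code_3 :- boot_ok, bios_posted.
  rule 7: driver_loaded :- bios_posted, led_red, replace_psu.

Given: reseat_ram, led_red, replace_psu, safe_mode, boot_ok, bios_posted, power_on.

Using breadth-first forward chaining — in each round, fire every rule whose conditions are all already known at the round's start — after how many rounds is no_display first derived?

2

Round 1 — rule 3, rule 6, rule 7, derive ship_unit, beep_code_3, driver_loaded.
Round 2 — rule 2, rule 4, rule 5, derive log_uploaded, no_display, ticket_escalated.
no_display first appears in round 2.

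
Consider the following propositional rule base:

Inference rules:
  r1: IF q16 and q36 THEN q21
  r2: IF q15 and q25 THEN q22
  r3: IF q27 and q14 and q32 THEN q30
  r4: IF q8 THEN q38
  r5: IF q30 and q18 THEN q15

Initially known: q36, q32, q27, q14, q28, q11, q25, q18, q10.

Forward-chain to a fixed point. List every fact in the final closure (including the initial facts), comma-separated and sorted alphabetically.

q10, q11, q14, q15, q18, q22, q25, q27, q28, q30, q32, q36

Round 1 — r3, derive q30.
Round 2 — r5, derive q15.
Round 3 — r2, derive q22.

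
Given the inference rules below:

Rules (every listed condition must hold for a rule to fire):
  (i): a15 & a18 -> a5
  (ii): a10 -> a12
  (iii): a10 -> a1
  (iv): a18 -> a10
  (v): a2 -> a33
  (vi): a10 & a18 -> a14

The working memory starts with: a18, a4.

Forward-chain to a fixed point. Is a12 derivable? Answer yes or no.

yes

[1] (iv) [a18 -> a10]. ⇒ new: a10.
[2] (ii) [a10 -> a12]; (iii) [a10 -> a1]; (vi) [a10 & a18 -> a14]. ⇒ new: a12, a1, a14.
a12 appears in round 2, so it is derivable.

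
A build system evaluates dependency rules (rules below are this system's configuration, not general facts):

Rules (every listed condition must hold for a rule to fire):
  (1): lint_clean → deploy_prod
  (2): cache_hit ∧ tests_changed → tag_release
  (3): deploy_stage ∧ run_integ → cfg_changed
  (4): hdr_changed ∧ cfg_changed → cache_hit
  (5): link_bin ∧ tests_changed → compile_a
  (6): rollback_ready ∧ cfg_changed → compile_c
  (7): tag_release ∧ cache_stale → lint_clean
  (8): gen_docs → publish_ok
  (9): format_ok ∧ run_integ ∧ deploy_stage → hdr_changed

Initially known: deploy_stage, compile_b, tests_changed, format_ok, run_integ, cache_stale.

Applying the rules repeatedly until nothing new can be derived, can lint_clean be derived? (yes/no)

yes

[1] (3) [deploy_stage ∧ run_integ → cfg_changed]; (9) [format_ok ∧ run_integ ∧ deploy_stage → hdr_changed]. ⇒ new: cfg_changed, hdr_changed.
[2] (4) [hdr_changed ∧ cfg_changed → cache_hit]. ⇒ new: cache_hit.
[3] (2) [cache_hit ∧ tests_changed → tag_release]. ⇒ new: tag_release.
[4] (7) [tag_release ∧ cache_stale → lint_clean]. ⇒ new: lint_clean.
[5] (1) [lint_clean → deploy_prod]. ⇒ new: deploy_prod.
lint_clean appears in round 4, so it is derivable.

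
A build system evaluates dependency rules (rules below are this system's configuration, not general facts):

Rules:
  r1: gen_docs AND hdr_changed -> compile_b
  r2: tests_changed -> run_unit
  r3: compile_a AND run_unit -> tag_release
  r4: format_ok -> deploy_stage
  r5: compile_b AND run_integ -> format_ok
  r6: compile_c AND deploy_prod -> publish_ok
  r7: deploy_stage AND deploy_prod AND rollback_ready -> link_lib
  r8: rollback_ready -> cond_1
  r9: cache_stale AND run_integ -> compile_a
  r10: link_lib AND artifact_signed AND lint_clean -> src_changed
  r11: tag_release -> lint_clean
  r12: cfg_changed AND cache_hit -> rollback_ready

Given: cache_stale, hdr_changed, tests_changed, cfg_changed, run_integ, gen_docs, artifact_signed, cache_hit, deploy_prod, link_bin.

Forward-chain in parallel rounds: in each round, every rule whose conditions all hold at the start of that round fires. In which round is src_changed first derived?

5

[1] r1 [gen_docs AND hdr_changed -> compile_b]; r2 [tests_changed -> run_unit]; r9 [cache_stale AND run_integ -> compile_a]; r12 [cfg_changed AND cache_hit -> rollback_ready]. ⇒ new: compile_b, run_unit, compile_a, rollback_ready.
[2] r3 [compile_a AND run_unit -> tag_release]; r5 [compile_b AND run_integ -> format_ok]; r8 [rollback_ready -> cond_1]. ⇒ new: tag_release, format_ok, cond_1.
[3] r4 [format_ok -> deploy_stage]; r11 [tag_release -> lint_clean]. ⇒ new: deploy_stage, lint_clean.
[4] r7 [deploy_stage AND deploy_prod AND rollback_ready -> link_lib]. ⇒ new: link_lib.
[5] r10 [link_lib AND artifact_signed AND lint_clean -> src_changed]. ⇒ new: src_changed.
src_changed first appears in round 5.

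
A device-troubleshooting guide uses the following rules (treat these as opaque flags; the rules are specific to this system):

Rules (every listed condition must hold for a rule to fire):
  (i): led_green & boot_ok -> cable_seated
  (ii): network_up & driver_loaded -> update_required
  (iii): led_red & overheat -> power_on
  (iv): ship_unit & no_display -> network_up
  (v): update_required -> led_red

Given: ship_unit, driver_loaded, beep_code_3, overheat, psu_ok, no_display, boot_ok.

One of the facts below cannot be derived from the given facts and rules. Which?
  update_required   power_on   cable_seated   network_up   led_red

cable_seated

Round 1 fires (iv), giving network_up.
Round 2 fires (ii), giving update_required.
Round 3 fires (v), giving led_red.
Round 4 fires (iii), giving power_on.
Derived: update_required (round 2), power_on (round 4), network_up (round 1), led_red (round 3). cable_seated never appears in any round.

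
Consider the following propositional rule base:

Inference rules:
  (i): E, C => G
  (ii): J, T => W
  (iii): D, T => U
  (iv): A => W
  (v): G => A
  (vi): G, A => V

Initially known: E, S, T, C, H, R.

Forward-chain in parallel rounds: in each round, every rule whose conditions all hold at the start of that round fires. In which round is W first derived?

Round 1 fires (i), giving G.
Round 2 fires (v), giving A.
Round 3 fires (iv), (vi), giving W, V.
W first appears in round 3.

3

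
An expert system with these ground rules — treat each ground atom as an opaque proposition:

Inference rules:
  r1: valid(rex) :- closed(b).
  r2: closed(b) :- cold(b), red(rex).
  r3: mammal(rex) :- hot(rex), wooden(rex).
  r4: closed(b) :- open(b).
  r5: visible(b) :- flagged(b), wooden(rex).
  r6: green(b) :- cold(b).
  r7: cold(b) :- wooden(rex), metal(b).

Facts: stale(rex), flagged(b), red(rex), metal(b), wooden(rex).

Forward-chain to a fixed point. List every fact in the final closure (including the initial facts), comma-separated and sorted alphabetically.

Round 1 — r5, r7, derive visible(b), cold(b).
Round 2 — r2, r6, derive closed(b), green(b).
Round 3 — r1, derive valid(rex).

closed(b), cold(b), flagged(b), green(b), metal(b), red(rex), stale(rex), valid(rex), visible(b), wooden(rex)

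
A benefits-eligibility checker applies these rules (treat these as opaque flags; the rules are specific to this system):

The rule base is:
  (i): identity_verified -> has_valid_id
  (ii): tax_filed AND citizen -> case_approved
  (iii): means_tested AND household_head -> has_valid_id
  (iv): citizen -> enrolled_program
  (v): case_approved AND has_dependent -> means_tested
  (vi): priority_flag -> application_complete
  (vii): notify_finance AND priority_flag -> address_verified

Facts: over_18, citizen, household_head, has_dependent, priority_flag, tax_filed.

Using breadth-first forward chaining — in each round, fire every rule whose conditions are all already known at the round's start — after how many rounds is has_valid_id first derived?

3

Round 1 fires (ii), (iv), (vi), giving case_approved, enrolled_program, application_complete.
Round 2 fires (v), giving means_tested.
Round 3 fires (iii), giving has_valid_id.
has_valid_id first appears in round 3.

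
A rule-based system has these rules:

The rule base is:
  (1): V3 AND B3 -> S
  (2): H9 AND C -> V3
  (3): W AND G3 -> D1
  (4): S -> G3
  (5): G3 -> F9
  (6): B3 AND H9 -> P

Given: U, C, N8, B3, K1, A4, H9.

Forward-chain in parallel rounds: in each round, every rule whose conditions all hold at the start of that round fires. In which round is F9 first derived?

Round 1 — (2), (6), derive V3, P.
Round 2 — (1), derive S.
Round 3 — (4), derive G3.
Round 4 — (5), derive F9.
F9 first appears in round 4.

4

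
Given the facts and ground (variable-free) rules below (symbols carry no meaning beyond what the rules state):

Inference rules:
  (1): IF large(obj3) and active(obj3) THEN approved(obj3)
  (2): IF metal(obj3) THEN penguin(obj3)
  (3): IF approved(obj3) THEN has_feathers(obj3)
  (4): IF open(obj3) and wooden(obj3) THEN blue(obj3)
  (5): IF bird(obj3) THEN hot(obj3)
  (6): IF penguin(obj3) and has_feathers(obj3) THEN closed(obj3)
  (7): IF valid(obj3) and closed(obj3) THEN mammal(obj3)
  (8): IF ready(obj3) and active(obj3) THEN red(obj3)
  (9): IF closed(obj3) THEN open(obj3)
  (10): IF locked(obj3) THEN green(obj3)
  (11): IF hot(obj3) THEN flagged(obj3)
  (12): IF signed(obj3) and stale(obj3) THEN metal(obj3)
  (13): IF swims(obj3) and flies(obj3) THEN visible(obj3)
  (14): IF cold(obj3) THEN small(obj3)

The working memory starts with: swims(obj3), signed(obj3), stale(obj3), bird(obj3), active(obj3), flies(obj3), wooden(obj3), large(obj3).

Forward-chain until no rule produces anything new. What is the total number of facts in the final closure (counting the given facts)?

Round 1: (1) [IF large(obj3) and active(obj3) THEN approved(obj3)]; (5) [IF bird(obj3) THEN hot(obj3)]; (12) [IF signed(obj3) and stale(obj3) THEN metal(obj3)]; (13) [IF swims(obj3) and flies(obj3) THEN visible(obj3)]. Adds approved(obj3), hot(obj3), metal(obj3), visible(obj3).
Round 2: (2) [IF metal(obj3) THEN penguin(obj3)]; (3) [IF approved(obj3) THEN has_feathers(obj3)]; (11) [IF hot(obj3) THEN flagged(obj3)]. Adds penguin(obj3), has_feathers(obj3), flagged(obj3).
Round 3: (6) [IF penguin(obj3) and has_feathers(obj3) THEN closed(obj3)]. Adds closed(obj3).
Round 4: (9) [IF closed(obj3) THEN open(obj3)]. Adds open(obj3).
Round 5: (4) [IF open(obj3) and wooden(obj3) THEN blue(obj3)]. Adds blue(obj3).
Closure: {active(obj3), approved(obj3), bird(obj3), blue(obj3), closed(obj3), flagged(obj3), flies(obj3), has_feathers(obj3), hot(obj3), large(obj3), metal(obj3), open(obj3), penguin(obj3), signed(obj3), stale(obj3), swims(obj3), visible(obj3), wooden(obj3)} — 18 facts.

18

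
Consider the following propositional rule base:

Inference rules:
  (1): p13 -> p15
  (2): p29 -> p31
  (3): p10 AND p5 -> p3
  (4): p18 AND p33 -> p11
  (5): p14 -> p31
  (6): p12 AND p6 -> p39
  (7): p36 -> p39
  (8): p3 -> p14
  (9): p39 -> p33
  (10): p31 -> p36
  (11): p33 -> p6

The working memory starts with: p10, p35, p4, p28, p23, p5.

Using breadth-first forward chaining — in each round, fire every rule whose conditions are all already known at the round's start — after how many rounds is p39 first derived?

[1] (3) [p10 AND p5 -> p3]. ⇒ new: p3.
[2] (8) [p3 -> p14]. ⇒ new: p14.
[3] (5) [p14 -> p31]. ⇒ new: p31.
[4] (10) [p31 -> p36]. ⇒ new: p36.
[5] (7) [p36 -> p39]. ⇒ new: p39.
p39 first appears in round 5.

5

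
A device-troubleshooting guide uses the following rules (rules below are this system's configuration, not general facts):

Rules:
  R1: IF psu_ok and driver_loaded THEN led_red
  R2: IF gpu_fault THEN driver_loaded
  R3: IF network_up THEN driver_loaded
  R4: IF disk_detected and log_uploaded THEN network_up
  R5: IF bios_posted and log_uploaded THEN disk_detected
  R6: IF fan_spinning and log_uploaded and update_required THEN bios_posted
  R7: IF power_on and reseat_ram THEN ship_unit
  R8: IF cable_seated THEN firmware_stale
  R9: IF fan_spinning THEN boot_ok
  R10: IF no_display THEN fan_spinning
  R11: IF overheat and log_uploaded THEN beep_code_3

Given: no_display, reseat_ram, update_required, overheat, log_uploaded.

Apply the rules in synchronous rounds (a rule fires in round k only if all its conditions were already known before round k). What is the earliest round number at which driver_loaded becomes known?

5

Round 1 fires R10, R11, giving fan_spinning, beep_code_3.
Round 2 fires R6, R9, giving bios_posted, boot_ok.
Round 3 fires R5, giving disk_detected.
Round 4 fires R4, giving network_up.
Round 5 fires R3, giving driver_loaded.
driver_loaded first appears in round 5.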